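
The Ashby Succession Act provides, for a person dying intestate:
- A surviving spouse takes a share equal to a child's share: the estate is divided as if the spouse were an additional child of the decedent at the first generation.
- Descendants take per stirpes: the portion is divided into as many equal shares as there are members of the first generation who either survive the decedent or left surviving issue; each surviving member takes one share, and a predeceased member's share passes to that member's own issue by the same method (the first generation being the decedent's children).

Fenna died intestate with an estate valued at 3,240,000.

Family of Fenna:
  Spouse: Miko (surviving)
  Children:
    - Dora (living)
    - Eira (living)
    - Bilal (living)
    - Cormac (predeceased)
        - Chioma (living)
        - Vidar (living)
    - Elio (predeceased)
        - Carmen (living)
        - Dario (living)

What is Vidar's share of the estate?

The spouse counts as an additional share at the children's level, so there are 6 primary shares of 540,000. Miko takes one such share (540,000).
The children's combined portion (2,700,000) is divided into 5 shares of 540,000: Dora, Eira, and Bilal each take 540,000; Cormac's 540,000 share passes to Cormac's issue; Elio's 540,000 share passes to Elio's issue.
Cormac's share (540,000) is divided into 2 shares of 270,000: Chioma and Vidar each take 270,000.
Elio's share (540,000) is divided into 2 shares of 270,000: Carmen and Dario each take 270,000.

Vidar receives 270,000.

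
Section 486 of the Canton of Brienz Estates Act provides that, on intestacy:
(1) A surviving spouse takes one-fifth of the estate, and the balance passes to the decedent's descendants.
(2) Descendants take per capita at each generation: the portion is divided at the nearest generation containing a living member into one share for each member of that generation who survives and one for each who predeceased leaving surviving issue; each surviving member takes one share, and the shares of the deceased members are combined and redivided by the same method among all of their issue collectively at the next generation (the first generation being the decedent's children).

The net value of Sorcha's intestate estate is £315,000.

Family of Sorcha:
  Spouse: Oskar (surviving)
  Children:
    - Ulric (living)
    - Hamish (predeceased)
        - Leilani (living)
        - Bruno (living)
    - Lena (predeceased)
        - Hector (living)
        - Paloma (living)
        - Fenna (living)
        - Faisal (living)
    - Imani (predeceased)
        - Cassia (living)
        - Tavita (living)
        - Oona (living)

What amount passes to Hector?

Hector receives £21,000.

Oskar takes one-fifth of £315,000 = £63,000. The remaining £252,000 passes to the descendants.
The descendants' portion (£252,000) is divided at the children's generation into 4 shares of £63,000. Ulric takes £63,000. The 3 shares of the deceased (Hamish, Lena, and Imani) are combined into a pool of £189,000.
That pool (£189,000) is divided at the grandchildren's generation equally among Leilani, Bruno, Hector, Paloma, Fenna, Faisal, Cassia, Tavita, and Oona: £21,000 each.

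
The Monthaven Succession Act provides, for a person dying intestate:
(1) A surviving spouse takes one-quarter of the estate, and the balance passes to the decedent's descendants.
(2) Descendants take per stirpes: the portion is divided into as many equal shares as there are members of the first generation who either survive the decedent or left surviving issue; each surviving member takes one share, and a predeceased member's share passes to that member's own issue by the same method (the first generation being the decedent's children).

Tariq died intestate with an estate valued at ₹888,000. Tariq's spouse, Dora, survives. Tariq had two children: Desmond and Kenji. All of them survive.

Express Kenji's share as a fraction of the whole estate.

Kenji receives 3/8 of the estate.

Dora takes one-quarter of ₹888,000 = ₹222,000. The remaining ₹666,000 passes to the descendants.
The descendants' portion (₹666,000) is divided into 2 shares of ₹333,000: Desmond and Kenji each take ₹333,000.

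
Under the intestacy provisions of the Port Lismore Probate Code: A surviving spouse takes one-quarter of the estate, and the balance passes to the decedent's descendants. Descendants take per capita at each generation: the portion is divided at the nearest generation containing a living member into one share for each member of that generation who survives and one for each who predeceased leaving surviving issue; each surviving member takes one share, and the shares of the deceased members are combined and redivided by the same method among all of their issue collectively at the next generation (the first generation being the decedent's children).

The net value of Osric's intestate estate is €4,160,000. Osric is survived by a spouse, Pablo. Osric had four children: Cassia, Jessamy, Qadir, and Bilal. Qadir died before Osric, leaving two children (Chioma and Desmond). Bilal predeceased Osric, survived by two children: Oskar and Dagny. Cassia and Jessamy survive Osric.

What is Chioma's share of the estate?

Pablo takes one-quarter of €4,160,000 = €1,040,000. The remaining €3,120,000 passes to the descendants.
The descendants' portion (€3,120,000) is divided at the children's generation into 4 shares of €780,000. Cassia and Jessamy each take €780,000. The 2 shares of the deceased (Qadir and Bilal) are combined into a pool of €1,560,000.
That pool (€1,560,000) is divided at the grandchildren's generation equally among Chioma, Desmond, Oskar, and Dagny: €390,000 each.

Chioma receives €390,000.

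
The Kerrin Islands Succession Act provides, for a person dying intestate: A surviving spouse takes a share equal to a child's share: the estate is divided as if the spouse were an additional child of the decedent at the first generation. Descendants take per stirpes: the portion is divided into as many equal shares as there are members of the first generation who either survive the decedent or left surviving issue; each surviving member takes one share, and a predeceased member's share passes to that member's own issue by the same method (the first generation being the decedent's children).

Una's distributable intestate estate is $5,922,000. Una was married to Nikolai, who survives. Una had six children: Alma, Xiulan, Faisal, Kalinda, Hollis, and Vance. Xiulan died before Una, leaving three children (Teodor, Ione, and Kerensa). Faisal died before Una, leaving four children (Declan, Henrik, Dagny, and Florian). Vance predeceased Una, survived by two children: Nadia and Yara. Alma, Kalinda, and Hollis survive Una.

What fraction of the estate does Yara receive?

Yara receives 1/14 of the estate.

The spouse counts as an additional share at the children's level, so there are 7 primary shares of $846,000. Nikolai takes one such share ($846,000).
The children's combined portion ($5,076,000) is divided into 6 shares of $846,000: Alma, Kalinda, and Hollis each take $846,000; Xiulan's $846,000 share passes to Xiulan's issue; Faisal's $846,000 share passes to Faisal's issue; Vance's $846,000 share passes to Vance's issue.
Xiulan's share ($846,000) is divided into 3 shares of $282,000: Teodor, Ione, and Kerensa each take $282,000.
Faisal's share ($846,000) is divided into 4 shares of $211,500: Declan, Henrik, Dagny, and Florian each take $211,500.
Vance's share ($846,000) is divided into 2 shares of $423,000: Nadia and Yara each take $423,000.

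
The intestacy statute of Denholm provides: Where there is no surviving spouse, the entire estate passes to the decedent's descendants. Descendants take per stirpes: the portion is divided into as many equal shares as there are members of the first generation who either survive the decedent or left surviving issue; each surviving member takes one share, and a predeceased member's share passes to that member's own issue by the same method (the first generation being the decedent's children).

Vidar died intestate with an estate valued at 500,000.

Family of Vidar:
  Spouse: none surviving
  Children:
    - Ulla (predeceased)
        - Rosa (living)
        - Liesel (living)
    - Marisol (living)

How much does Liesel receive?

The entire 500,000 passes to the descendants.
That amount (500,000) is divided into 2 shares of 250,000: Marisol takes 250,000; Ulla's 250,000 share passes to Ulla's issue.
Ulla's share (250,000) is divided into 2 shares of 125,000: Rosa and Liesel each take 125,000.

Liesel receives 125,000.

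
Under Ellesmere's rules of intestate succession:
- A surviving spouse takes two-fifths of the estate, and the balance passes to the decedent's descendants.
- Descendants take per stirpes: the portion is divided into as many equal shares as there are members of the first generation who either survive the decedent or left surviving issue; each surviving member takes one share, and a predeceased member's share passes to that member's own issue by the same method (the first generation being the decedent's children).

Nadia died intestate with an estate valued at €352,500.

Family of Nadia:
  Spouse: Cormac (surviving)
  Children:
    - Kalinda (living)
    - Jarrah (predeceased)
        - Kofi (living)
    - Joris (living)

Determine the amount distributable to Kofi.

Kofi receives €70,500.

Cormac takes two-fifths of €352,500 = €141,000. The remaining €211,500 passes to the descendants.
The descendants' portion (€211,500) is divided into 3 shares of €70,500: Kalinda and Joris each take €70,500; Jarrah's €70,500 share passes to Jarrah's issue.
Jarrah's share (€70,500) passes entirely to Kofi.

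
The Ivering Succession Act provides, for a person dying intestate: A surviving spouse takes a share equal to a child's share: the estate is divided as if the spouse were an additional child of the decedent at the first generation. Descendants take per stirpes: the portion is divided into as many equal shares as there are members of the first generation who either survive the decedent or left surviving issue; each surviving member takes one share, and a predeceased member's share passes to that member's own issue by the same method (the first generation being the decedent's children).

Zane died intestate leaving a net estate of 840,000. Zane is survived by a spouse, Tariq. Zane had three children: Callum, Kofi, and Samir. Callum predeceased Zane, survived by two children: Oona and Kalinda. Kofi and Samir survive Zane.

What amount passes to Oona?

Oona receives 105,000.

The spouse counts as an additional share at the children's level, so there are 4 primary shares of 210,000. Tariq takes one such share (210,000).
The children's combined portion (630,000) is divided into 3 shares of 210,000: Kofi and Samir each take 210,000; Callum's 210,000 share passes to Callum's issue.
Callum's share (210,000) is divided into 2 shares of 105,000: Oona and Kalinda each take 105,000.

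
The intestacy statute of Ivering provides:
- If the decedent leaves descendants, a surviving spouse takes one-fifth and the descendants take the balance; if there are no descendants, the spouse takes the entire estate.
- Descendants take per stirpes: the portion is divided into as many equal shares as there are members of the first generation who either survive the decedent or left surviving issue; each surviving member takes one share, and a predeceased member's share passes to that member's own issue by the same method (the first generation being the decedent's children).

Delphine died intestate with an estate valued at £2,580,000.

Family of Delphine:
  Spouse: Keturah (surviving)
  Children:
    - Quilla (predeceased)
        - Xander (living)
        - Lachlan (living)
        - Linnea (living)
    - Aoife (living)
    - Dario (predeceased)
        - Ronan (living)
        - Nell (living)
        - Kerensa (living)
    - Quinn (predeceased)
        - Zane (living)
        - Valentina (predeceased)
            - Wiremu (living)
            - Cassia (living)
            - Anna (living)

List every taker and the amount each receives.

Keturah: £516,000; Xander: £172,000; Lachlan: £172,000; Linnea: £172,000; Aoife: £516,000; Ronan: £172,000; Nell: £172,000; Kerensa: £172,000; Zane: £258,000; Wiremu: £86,000; Cassia: £86,000; Anna: £86,000

Keturah takes one-fifth of £2,580,000 = £516,000. The remaining £2,064,000 passes to the descendants.
The descendants' portion (£2,064,000) is divided into 4 shares of £516,000: Aoife takes £516,000; Quilla's £516,000 share passes to Quilla's issue; Dario's £516,000 share passes to Dario's issue; Quinn's £516,000 share passes to Quinn's issue.
Quilla's share (£516,000) is divided into 3 shares of £172,000: Xander, Lachlan, and Linnea each take £172,000.
Dario's share (£516,000) is divided into 3 shares of £172,000: Ronan, Nell, and Kerensa each take £172,000.
Quinn's share (£516,000) is divided into 2 shares of £258,000: Zane takes £258,000; Valentina's £258,000 share passes to Valentina's issue.
Valentina's share (£258,000) is divided into 3 shares of £86,000: Wiremu, Cassia, and Anna each take £86,000.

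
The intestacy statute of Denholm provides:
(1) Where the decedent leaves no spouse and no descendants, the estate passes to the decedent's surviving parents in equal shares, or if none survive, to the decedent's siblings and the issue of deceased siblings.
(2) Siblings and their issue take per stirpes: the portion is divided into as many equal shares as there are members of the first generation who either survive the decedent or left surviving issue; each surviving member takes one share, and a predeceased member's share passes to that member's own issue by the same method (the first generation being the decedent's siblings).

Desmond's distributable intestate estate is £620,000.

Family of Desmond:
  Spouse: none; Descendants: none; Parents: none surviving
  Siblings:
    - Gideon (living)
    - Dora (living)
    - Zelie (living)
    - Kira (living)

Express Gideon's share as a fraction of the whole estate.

The entire £620,000 passes to the siblings and their issue.
That amount (£620,000) is divided into 4 shares of £155,000: Gideon, Dora, Zelie, and Kira each take £155,000.

Gideon receives 1/4 of the estate.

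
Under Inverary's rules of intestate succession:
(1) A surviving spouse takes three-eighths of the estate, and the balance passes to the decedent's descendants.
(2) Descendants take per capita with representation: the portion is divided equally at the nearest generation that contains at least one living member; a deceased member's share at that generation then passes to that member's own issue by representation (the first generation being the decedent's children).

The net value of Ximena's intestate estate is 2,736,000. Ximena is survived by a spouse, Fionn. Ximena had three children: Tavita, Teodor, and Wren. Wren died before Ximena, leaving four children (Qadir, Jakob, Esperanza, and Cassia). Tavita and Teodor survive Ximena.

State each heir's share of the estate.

Fionn takes three-eighths of 2,736,000 = 1,026,000. The remaining 1,710,000 passes to the descendants.
The descendants' portion (1,710,000) is divided into 3 shares of 570,000: Tavita and Teodor each take 570,000; Wren's 570,000 share passes to Wren's issue.
Wren's share (570,000) is divided into 4 shares of 142,500: Qadir, Jakob, Esperanza, and Cassia each take 142,500.

Fionn: 1,026,000; Tavita: 570,000; Teodor: 570,000; Qadir: 142,500; Jakob: 142,500; Esperanza: 142,500; Cassia: 142,500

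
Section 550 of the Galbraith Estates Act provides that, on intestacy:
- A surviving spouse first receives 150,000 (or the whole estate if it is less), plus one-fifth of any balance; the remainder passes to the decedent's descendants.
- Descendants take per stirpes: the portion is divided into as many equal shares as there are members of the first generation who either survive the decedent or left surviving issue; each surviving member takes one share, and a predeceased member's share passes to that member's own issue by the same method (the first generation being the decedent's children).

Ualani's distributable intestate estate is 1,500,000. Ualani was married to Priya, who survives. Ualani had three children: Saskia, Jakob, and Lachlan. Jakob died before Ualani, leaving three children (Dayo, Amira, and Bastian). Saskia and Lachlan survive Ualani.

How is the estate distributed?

Priya first takes 150,000, leaving a balance of 1,350,000. Priya then takes one-fifth of the balance (270,000), for a total of 420,000. The remaining 1,080,000 passes to the descendants.
The descendants' portion (1,080,000) is divided into 3 shares of 360,000: Saskia and Lachlan each take 360,000; Jakob's 360,000 share passes to Jakob's issue.
Jakob's share (360,000) is divided into 3 shares of 120,000: Dayo, Amira, and Bastian each take 120,000.

Priya: 420,000; Saskia: 360,000; Dayo: 120,000; Amira: 120,000; Bastian: 120,000; Lachlan: 360,000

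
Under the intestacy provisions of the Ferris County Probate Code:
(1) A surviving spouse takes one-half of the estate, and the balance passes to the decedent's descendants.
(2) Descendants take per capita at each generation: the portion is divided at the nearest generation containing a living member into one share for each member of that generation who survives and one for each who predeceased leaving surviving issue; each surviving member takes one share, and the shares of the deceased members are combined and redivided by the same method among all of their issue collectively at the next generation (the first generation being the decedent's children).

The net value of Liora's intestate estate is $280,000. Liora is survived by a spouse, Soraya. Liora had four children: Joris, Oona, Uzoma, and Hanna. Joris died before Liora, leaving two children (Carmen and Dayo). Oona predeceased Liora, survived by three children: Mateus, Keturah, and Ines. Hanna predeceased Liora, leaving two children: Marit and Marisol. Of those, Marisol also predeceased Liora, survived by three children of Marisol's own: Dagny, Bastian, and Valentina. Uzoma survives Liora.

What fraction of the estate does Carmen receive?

Soraya takes one-half of $280,000 = $140,000. The remaining $140,000 passes to the descendants.
The descendants' portion ($140,000) is divided at the children's generation into 4 shares of $35,000. Uzoma takes $35,000. The 3 shares of the deceased (Joris, Oona, and Hanna) are combined into a pool of $105,000.
That pool ($105,000) is divided at the grandchildren's generation into 7 shares of $15,000. Carmen, Dayo, Mateus, Keturah, Ines, and Marit each take $15,000. The remaining share for the deceased Marisol ($15,000) is carried to the next generation.
That pool ($15,000) is divided at the great-grandchildren's generation equally among Dagny, Bastian, and Valentina: $5,000 each.

Carmen receives 3/56 of the estate.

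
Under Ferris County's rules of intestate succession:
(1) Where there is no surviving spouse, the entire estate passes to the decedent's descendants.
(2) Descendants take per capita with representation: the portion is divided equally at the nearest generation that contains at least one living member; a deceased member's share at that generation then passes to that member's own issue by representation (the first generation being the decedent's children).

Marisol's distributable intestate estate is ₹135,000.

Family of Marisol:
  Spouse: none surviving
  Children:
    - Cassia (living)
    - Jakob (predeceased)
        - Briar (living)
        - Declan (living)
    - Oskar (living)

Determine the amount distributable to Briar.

The entire ₹135,000 passes to the descendants.
That amount (₹135,000) is divided into 3 shares of ₹45,000: Cassia and Oskar each take ₹45,000; Jakob's ₹45,000 share passes to Jakob's issue.
Jakob's share (₹45,000) is divided into 2 shares of ₹22,500: Briar and Declan each take ₹22,500.

Briar receives ₹22,500.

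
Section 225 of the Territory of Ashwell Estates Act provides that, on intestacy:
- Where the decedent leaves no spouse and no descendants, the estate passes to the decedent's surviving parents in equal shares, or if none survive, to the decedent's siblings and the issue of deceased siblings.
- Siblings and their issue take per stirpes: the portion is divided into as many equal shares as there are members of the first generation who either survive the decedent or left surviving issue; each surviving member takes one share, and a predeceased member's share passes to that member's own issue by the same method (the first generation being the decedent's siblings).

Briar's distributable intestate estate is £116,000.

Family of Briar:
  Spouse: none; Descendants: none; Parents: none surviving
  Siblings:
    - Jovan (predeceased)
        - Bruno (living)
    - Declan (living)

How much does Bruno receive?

The entire £116,000 passes to the siblings and their issue.
That amount (£116,000) is divided into 2 shares of £58,000: Declan takes £58,000; Jovan's £58,000 share passes to Jovan's issue.
Jovan's share (£58,000) passes entirely to Bruno.

Bruno receives £58,000.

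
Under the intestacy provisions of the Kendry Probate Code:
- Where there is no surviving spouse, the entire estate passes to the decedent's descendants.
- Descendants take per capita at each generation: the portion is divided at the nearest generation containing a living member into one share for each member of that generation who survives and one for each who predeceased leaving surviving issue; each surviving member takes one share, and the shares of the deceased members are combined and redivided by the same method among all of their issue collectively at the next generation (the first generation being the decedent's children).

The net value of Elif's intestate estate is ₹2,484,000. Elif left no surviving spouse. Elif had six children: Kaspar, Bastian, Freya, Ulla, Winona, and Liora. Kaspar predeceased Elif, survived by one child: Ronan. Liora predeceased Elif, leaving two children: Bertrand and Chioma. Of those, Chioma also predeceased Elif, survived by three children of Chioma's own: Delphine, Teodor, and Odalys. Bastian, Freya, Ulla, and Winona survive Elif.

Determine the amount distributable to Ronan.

Ronan receives ₹276,000.

The entire ₹2,484,000 passes to the descendants.
That amount (₹2,484,000) is divided at the children's generation into 6 shares of ₹414,000. Bastian, Freya, Ulla, and Winona each take ₹414,000. The 2 shares of the deceased (Kaspar and Liora) are combined into a pool of ₹828,000.
That pool (₹828,000) is divided at the grandchildren's generation into 3 shares of ₹276,000. Ronan and Bertrand each take ₹276,000. The remaining share for the deceased Chioma (₹276,000) is carried to the next generation.
That pool (₹276,000) is divided at the great-grandchildren's generation equally among Delphine, Teodor, and Odalys: ₹92,000 each.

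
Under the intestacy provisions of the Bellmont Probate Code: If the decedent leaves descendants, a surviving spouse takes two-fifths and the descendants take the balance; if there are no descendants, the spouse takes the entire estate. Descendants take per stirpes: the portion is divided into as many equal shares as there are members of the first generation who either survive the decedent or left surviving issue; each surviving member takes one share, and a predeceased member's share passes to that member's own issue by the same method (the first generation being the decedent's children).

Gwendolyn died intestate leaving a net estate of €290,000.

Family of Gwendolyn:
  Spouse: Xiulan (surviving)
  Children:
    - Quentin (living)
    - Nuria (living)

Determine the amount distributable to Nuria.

Nuria receives €87,000.

Xiulan takes two-fifths of €290,000 = €116,000. The remaining €174,000 passes to the descendants.
The descendants' portion (€174,000) is divided into 2 shares of €87,000: Quentin and Nuria each take €87,000.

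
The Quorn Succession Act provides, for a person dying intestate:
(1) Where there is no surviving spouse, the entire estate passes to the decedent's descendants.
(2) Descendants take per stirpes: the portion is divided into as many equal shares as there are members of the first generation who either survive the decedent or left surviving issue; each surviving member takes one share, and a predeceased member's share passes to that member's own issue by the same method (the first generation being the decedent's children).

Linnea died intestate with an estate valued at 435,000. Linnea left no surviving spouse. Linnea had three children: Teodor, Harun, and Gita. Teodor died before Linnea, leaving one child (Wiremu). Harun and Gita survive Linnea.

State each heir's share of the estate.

Wiremu: 145,000; Harun: 145,000; Gita: 145,000

The entire 435,000 passes to the descendants.
That amount (435,000) is divided into 3 shares of 145,000: Harun and Gita each take 145,000; Teodor's 145,000 share passes to Teodor's issue.
Teodor's share (145,000) passes entirely to Wiremu.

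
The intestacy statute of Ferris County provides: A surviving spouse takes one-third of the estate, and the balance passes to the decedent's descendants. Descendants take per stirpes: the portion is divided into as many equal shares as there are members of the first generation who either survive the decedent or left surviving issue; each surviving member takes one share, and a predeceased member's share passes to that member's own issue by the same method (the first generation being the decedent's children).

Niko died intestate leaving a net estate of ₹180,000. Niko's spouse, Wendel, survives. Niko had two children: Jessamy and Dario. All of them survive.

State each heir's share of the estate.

Wendel: ₹60,000; Jessamy: ₹60,000; Dario: ₹60,000

Wendel takes one-third of ₹180,000 = ₹60,000. The remaining ₹120,000 passes to the descendants.
The descendants' portion (₹120,000) is divided into 2 shares of ₹60,000: Jessamy and Dario each take ₹60,000.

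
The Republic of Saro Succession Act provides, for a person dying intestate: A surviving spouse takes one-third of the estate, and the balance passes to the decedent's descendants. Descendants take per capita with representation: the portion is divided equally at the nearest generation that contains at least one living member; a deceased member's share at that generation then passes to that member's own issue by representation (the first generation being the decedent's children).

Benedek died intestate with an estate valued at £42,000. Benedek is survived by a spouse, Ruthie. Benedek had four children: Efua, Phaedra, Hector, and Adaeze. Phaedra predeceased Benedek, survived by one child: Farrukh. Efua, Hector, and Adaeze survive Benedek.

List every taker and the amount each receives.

Ruthie takes one-third of £42,000 = £14,000. The remaining £28,000 passes to the descendants.
The descendants' portion (£28,000) is divided into 4 shares of £7,000: Efua, Hector, and Adaeze each take £7,000; Phaedra's £7,000 share passes to Phaedra's issue.
Phaedra's share (£7,000) passes entirely to Farrukh.

Ruthie: £14,000; Efua: £7,000; Farrukh: £7,000; Hector: £7,000; Adaeze: £7,000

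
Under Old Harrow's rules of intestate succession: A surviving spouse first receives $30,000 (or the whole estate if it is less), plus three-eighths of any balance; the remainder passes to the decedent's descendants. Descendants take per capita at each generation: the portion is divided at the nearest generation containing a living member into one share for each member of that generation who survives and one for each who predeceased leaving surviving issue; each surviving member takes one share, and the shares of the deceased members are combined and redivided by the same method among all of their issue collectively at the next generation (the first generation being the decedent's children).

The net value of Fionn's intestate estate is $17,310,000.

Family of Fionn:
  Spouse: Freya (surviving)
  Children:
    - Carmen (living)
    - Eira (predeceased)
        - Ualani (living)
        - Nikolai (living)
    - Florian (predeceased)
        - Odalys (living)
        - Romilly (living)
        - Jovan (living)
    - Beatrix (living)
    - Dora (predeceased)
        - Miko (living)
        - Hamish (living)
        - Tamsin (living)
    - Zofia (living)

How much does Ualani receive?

Ualani receives $675,000.

Freya first takes $30,000, leaving a balance of $17,280,000. Freya then takes three-eighths of the balance ($6,480,000), for a total of $6,510,000. The remaining $10,800,000 passes to the descendants.
The descendants' portion ($10,800,000) is divided at the children's generation into 6 shares of $1,800,000. Carmen, Beatrix, and Zofia each take $1,800,000. The 3 shares of the deceased (Eira, Florian, and Dora) are combined into a pool of $5,400,000.
That pool ($5,400,000) is divided at the grandchildren's generation equally among Ualani, Nikolai, Odalys, Romilly, Jovan, Miko, Hamish, and Tamsin: $675,000 each.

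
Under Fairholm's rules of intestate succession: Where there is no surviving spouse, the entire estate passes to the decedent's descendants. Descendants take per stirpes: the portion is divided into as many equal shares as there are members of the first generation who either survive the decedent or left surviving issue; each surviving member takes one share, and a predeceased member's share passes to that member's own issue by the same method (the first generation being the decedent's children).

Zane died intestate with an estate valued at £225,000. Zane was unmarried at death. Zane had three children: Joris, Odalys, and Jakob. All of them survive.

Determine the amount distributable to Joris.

The entire £225,000 passes to the descendants.
That amount (£225,000) is divided into 3 shares of £75,000: Joris, Odalys, and Jakob each take £75,000.

Joris receives £75,000.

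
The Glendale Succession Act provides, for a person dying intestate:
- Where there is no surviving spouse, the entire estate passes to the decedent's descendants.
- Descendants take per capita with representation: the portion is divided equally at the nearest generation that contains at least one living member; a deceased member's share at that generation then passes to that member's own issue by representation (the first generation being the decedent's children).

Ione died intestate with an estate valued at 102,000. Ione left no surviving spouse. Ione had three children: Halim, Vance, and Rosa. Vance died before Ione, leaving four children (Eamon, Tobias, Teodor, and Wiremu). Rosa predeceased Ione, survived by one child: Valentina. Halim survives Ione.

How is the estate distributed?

Halim: 34,000; Eamon: 8,500; Tobias: 8,500; Teodor: 8,500; Wiremu: 8,500; Valentina: 34,000

The entire 102,000 passes to the descendants.
That amount (102,000) is divided into 3 shares of 34,000: Halim takes 34,000; Vance's 34,000 share passes to Vance's issue; Rosa's 34,000 share passes to Rosa's issue.
Vance's share (34,000) is divided into 4 shares of 8,500: Eamon, Tobias, Teodor, and Wiremu each take 8,500.
Rosa's share (34,000) passes entirely to Valentina.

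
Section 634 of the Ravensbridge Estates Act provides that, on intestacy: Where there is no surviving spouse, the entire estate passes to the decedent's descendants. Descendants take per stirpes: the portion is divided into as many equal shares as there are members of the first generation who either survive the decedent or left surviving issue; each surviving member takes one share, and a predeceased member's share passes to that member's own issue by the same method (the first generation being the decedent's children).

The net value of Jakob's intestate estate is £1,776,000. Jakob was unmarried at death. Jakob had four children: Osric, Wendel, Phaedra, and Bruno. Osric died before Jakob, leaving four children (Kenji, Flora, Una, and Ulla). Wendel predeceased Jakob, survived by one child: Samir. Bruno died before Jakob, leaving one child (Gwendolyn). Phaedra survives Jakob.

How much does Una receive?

Una receives £111,000.

The entire £1,776,000 passes to the descendants.
That amount (£1,776,000) is divided into 4 shares of £444,000: Phaedra takes £444,000; Osric's £444,000 share passes to Osric's issue; Wendel's £444,000 share passes to Wendel's issue; Bruno's £444,000 share passes to Bruno's issue.
Osric's share (£444,000) is divided into 4 shares of £111,000: Kenji, Flora, Una, and Ulla each take £111,000.
Wendel's share (£444,000) passes entirely to Samir.
Bruno's share (£444,000) passes entirely to Gwendolyn.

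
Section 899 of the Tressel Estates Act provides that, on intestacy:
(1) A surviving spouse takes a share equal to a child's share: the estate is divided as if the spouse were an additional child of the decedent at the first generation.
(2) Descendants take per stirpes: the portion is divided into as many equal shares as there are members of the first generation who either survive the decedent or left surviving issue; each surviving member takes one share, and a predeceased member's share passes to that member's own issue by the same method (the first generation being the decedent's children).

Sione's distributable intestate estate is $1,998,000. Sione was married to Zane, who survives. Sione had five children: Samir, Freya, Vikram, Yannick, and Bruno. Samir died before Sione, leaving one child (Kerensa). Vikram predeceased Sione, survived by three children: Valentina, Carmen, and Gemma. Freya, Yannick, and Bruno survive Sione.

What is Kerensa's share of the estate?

The spouse counts as an additional share at the children's level, so there are 6 primary shares of $333,000. Zane takes one such share ($333,000).
The children's combined portion ($1,665,000) is divided into 5 shares of $333,000: Freya, Yannick, and Bruno each take $333,000; Samir's $333,000 share passes to Samir's issue; Vikram's $333,000 share passes to Vikram's issue.
Samir's share ($333,000) passes entirely to Kerensa.
Vikram's share ($333,000) is divided into 3 shares of $111,000: Valentina, Carmen, and Gemma each take $111,000.

Kerensa receives $333,000.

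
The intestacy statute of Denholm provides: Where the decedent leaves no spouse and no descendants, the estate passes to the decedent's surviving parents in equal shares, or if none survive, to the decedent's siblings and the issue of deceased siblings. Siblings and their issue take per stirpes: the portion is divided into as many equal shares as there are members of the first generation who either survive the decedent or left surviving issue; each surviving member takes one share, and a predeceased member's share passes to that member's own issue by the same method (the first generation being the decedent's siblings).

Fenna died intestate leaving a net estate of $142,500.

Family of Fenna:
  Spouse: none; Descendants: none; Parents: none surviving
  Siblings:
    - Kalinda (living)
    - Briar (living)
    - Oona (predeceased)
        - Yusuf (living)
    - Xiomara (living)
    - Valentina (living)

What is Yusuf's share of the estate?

Yusuf receives $28,500.

The entire $142,500 passes to the siblings and their issue.
That amount ($142,500) is divided into 5 shares of $28,500: Kalinda, Briar, Xiomara, and Valentina each take $28,500; Oona's $28,500 share passes to Oona's issue.
Oona's share ($28,500) passes entirely to Yusuf.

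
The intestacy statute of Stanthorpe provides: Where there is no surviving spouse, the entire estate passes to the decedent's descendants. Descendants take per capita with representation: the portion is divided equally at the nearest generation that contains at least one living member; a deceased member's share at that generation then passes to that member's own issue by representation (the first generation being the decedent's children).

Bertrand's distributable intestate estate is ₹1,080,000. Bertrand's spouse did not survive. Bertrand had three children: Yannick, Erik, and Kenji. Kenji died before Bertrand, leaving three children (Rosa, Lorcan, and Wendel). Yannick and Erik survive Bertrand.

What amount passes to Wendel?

The entire ₹1,080,000 passes to the descendants.
That amount (₹1,080,000) is divided into 3 shares of ₹360,000: Yannick and Erik each take ₹360,000; Kenji's ₹360,000 share passes to Kenji's issue.
Kenji's share (₹360,000) is divided into 3 shares of ₹120,000: Rosa, Lorcan, and Wendel each take ₹120,000.

Wendel receives ₹120,000.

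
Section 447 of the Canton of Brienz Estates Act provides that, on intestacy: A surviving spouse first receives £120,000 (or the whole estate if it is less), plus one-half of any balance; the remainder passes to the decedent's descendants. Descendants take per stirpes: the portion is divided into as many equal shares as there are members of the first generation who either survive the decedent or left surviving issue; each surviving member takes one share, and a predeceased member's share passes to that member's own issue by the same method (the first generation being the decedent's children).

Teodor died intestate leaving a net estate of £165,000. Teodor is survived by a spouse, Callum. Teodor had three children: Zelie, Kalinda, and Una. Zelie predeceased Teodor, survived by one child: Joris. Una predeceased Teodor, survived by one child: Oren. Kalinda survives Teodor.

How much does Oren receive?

Oren receives £7,500.

Callum first takes £120,000, leaving a balance of £45,000. Callum then takes one-half of the balance (£22,500), for a total of £142,500. The remaining £22,500 passes to the descendants.
The descendants' portion (£22,500) is divided into 3 shares of £7,500: Kalinda takes £7,500; Zelie's £7,500 share passes to Zelie's issue; Una's £7,500 share passes to Una's issue.
Zelie's share (£7,500) passes entirely to Joris.
Una's share (£7,500) passes entirely to Oren.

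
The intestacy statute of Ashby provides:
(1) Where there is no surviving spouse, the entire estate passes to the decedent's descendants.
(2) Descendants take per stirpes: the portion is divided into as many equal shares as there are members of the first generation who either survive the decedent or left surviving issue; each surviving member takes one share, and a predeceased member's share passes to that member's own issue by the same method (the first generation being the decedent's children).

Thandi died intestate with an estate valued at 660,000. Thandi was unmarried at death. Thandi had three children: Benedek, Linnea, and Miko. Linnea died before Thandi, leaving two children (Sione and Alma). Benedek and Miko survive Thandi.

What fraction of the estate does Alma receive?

The entire 660,000 passes to the descendants.
That amount (660,000) is divided into 3 shares of 220,000: Benedek and Miko each take 220,000; Linnea's 220,000 share passes to Linnea's issue.
Linnea's share (220,000) is divided into 2 shares of 110,000: Sione and Alma each take 110,000.

Alma receives 1/6 of the estate.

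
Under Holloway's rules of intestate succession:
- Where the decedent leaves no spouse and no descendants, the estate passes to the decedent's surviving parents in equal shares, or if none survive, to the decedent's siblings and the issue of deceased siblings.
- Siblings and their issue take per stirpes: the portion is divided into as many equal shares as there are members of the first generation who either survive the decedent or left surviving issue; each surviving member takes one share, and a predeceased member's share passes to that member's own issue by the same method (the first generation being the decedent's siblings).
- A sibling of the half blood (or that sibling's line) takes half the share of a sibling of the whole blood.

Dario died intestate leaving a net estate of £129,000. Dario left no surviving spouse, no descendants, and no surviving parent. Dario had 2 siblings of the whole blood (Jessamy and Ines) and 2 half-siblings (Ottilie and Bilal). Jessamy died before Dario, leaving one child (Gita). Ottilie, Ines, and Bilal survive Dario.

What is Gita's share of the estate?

Gita receives £43,000.

The entire £129,000 passes to the siblings and their issue.
Counting each half-blood sibling's line as half a unit, there are 3 units in £129,000, so one unit is £43,000. Whole-blood lines (Jessamy and Ines) take £43,000 each; half-blood lines (Ottilie and Bilal) take £21,500 each.
Jessamy's share (£43,000) passes entirely to Gita.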